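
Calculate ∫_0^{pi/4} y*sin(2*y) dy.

1/4

Integrate by parts once (u = y, dv = sin(2*y) dy).
An antiderivative is F(y) = -y*cos(2*y)/2 + sin(2*y)/4.
Then F(pi/4) - F(0) = (1/4) - (0) = 1/4.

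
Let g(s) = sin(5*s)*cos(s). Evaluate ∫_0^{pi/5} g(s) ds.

5*sqrt(5)/96 + 25/96

Use the identity sin(5*s)cos(s) = [sin(6*s) + sin(4*s)]/2.
An antiderivative is F(s) = -cos(4*s)/8 - cos(6*s)/12.
Then F(pi/5) - F(0) = (5/96 + 5*sqrt(5)/96) - (-5/24) = 5*sqrt(5)/96 + 25/96.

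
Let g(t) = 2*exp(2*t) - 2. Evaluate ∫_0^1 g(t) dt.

An antiderivative is F(t) = exp(2*t) - 2*t.
Then F(1) - F(0) = (-2 + exp(2)) - (1) = -3 + exp(2).

-3 + exp(2)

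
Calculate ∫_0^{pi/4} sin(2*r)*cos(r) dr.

Use the identity sin(2*r)cos(r) = [sin(3*r) + sin(r)]/2.
An antiderivative is F(r) = -cos(r)/2 - cos(3*r)/6.
Then F(pi/4) - F(0) = (-sqrt(2)/6) - (-2/3) = 2/3 - sqrt(2)/6.

2/3 - sqrt(2)/6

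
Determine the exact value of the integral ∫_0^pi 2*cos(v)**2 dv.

Use the identity cos^2(v) = (1 + cos(2*v))/2.
An antiderivative is F(v) = v + sin(2*v)/2.
Then F(pi) - F(0) = (pi) - (0) = pi.

pi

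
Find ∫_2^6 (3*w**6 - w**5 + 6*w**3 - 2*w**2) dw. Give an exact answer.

797536/7

By the power rule, an antiderivative is F(w) = 3*w**7/7 - w**6/6 + 3*w**4/2 - 2*w**3/3.
Then F(6) - F(2) = (797976/7) - (440/7) = 797536/7.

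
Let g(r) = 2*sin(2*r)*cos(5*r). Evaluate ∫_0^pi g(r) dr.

-8/21

Use the identity sin(2*r)cos(5*r) = [sin(7*r) + sin(-3*r)]/2.
An antiderivative is F(r) = cos(3*r)/3 - cos(7*r)/7.
Then F(pi) - F(0) = (-4/21) - (4/21) = -8/21.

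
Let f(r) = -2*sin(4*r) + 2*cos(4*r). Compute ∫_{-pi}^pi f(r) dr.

An antiderivative is F(r) = sin(4*r)/2 + cos(4*r)/2.
Then F(pi) - F(-pi) = (1/2) - (1/2) = 0.

0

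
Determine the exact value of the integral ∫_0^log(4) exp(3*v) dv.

Let u = exp(v), so du = exp(v) dv. When v = 0, u = 1; when v = log(4), u = 4.
The integral becomes ∫ u**2 du from 1 to 4, with antiderivative u**3/3.
Back in v: F(v) = exp(3*v)/3.
Then F(log(4)) - F(0) = (64/3) - (1/3) = 21.

21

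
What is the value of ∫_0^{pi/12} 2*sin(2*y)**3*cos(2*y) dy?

Let u = sin(2*y), so du = 2*cos(2*y) dy. When y = 0, u = 0; when y = pi/12, u = 1/2.
The integral becomes ∫ u**3 du from 0 to 1/2, with antiderivative u**4/4.
Back in y: F(y) = sin(2*y)**4/4.
Then F(pi/12) - F(0) = (1/64) - (0) = 1/64.

1/64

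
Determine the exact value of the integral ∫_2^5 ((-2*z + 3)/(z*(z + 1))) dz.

-8*log(2) + 3*log(5)

Factor the denominator: z**2 + z = (z + 1)z.
Partial fractions: (-2*z + 3)/(z*(z + 1)) = -5/(z + 1) + 3/z.
An antiderivative is F(z) = 3*log(z) - 5*log(z + 1).
Then F(5) - F(2) = (-5*log(3) - 5*log(2) + 3*log(5)) - (-5*log(3) + 3*log(2)) = -8*log(2) + 3*log(5).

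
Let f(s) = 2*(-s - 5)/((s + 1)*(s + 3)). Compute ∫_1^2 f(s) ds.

log(25/81)

Factor the denominator: s**2 + 4*s + 3 = (s + 3)(s + 1).
Partial fractions: 2*(-s - 5)/((s + 1)*(s + 3)) = 2/(s + 3) - 4/(s + 1).
An antiderivative is F(s) = -4*log(s + 1) + 2*log(s + 3).
Then F(2) - F(1) = (log(25/81)) - (0) = log(25/81).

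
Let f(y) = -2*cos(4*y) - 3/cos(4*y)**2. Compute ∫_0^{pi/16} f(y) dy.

An antiderivative is F(y) = -sin(4*y)/2 - 3*tan(4*y)/4.
Then F(pi/16) - F(0) = (-3/4 - sqrt(2)/4) - (0) = -3/4 - sqrt(2)/4.

-3/4 - sqrt(2)/4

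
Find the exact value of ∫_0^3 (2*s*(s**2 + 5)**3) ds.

Let u = s**2 + 5, so du = 2*s ds. When s = 0, u = 5; when s = 3, u = 14.
The integral becomes ∫ u**3 du from 5 to 14, with antiderivative u**4/4.
Back in s: F(s) = (s**2 + 5)**4/4.
Then F(3) - F(0) = (9604) - (625/4) = 37791/4.

37791/4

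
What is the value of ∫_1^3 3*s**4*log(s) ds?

-726/25 + 729*log(3)/5

Integrate by parts once (u = ln s, dv = 3*s**4 ds).
An antiderivative is F(s) = 3*s**5*(5*log(s) - 1)/25.
Then F(3) - F(1) = (-729/25 + 729*log(3)/5) - (-3/25) = -726/25 + 729*log(3)/5.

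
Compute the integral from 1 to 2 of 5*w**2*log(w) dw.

Integrate by parts once (u = ln w, dv = 5*w**2 dw).
An antiderivative is F(w) = 5*w**3*(3*log(w) - 1)/9.
Then F(2) - F(1) = (-40/9 + 40*log(2)/3) - (-5/9) = -35/9 + 40*log(2)/3.

-35/9 + 40*log(2)/3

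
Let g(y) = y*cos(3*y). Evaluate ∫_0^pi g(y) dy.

-2/9

Integrate by parts once (u = y, dv = cos(3*y) dy).
An antiderivative is F(y) = y*sin(3*y)/3 + cos(3*y)/9.
Then F(pi) - F(0) = (-1/9) - (1/9) = -2/9.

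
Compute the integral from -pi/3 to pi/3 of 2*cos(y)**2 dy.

Use the identity cos^2(y) = (1 + cos(2*y))/2.
An antiderivative is F(y) = y + sin(2*y)/2.
Then F(pi/3) - F(-pi/3) = (sqrt(3)/4 + pi/3) - (-pi/3 - sqrt(3)/4) = sqrt(3)/2 + 2*pi/3.

sqrt(3)/2 + 2*pi/3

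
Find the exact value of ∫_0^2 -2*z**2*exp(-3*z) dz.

-4/27 + 100*exp(-6)/27

Integrate by parts twice (u = z^2, dv = -2*exp(-3*z) dz).
An antiderivative is F(z) = (18*z**2 + 12*z + 4)*exp(-3*z)/27.
Then F(2) - F(0) = (100*exp(-6)/27) - (4/27) = -4/27 + 100*exp(-6)/27.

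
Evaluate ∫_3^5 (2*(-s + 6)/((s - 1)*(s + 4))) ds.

Factor the denominator: s**2 + 3*s - 4 = (s + 4)(s - 1).
Partial fractions: 2*(-s + 6)/((s - 1)*(s + 4)) = -4/(s + 4) + 2/(s - 1).
An antiderivative is F(s) = 2*log(s - 1) - 4*log(s + 4).
Then F(5) - F(3) = (-8*log(3) + 4*log(2)) - (-4*log(7) + 2*log(2)) = -8*log(3) + 2*log(2) + 4*log(7).

-8*log(3) + 2*log(2) + 4*log(7)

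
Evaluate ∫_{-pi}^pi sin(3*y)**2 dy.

pi

Use the identity sin^2(3*y) = (1 - cos(6*y))/2.
An antiderivative is F(y) = y/2 - sin(6*y)/12.
Then F(pi) - F(-pi) = (pi/2) - (-pi/2) = pi.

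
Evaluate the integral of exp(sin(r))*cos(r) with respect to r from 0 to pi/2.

Let u = sin(r), so du = cos(r) dr. When r = 0, u = 0; when r = pi/2, u = 1.
The integral becomes ∫ exp(u) du from 0 to 1, with antiderivative exp(u).
Back in r: F(r) = exp(sin(r)).
Then F(pi/2) - F(0) = (E) - (1) = -1 + E.

-1 + E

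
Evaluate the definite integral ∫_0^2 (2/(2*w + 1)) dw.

log(5)

Let u = 2*w + 1, so du = 2 dw. When w = 0, u = 1; when w = 2, u = 5.
The integral becomes ∫ 1/u du from 1 to 5, with antiderivative log(u).
Back in w: F(w) = log(2*w + 1).
Then F(2) - F(0) = (log(5)) - (0) = log(5).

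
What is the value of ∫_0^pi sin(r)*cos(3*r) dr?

0

Use the identity sin(r)cos(3*r) = [sin(4*r) + sin(-2*r)]/2.
An antiderivative is F(r) = cos(2*r)/4 - cos(4*r)/8.
Then F(pi) - F(0) = (1/8) - (1/8) = 0.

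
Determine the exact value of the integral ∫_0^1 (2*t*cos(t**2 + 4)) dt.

sin(5) - sin(4)

Let u = t**2 + 4, so du = 2*t dt. When t = 0, u = 4; when t = 1, u = 5.
The integral becomes ∫ cos(u) du from 4 to 5, with antiderivative sin(u).
Back in t: F(t) = sin(t**2 + 4).
Then F(1) - F(0) = (sin(5)) - (sin(4)) = sin(5) - sin(4).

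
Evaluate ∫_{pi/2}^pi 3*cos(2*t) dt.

0

An antiderivative is F(t) = 3*sin(2*t)/2.
Then F(pi) - F(pi/2) = (0) - (0) = 0.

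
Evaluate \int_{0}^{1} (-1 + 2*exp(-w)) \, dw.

An antiderivative is F(w) = -w - 2*exp(-w).
Then F(1) - F(0) = (-1 - 2*exp(-1)) - (-2) = 1 - 2*exp(-1).

1 - 2*exp(-1)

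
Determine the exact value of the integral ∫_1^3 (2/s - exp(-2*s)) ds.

(-exp(4) + 1 + 4*exp(6)*log(3))*exp(-6)/2

An antiderivative is F(s) = 2*log(s) + exp(-2*s)/2.
Then F(3) - F(1) = (exp(-6)/2 + 2*log(3)) - (exp(-2)/2) = (-exp(4) + 1 + 4*exp(6)*log(3))*exp(-6)/2.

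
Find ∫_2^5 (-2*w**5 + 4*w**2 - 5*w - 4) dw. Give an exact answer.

-10191/2

By the power rule, an antiderivative is F(w) = -w**6/3 + 4*w**3/3 - 5*w**2/2 - 4*w.
Then F(5) - F(2) = (-30745/6) - (-86/3) = -10191/2.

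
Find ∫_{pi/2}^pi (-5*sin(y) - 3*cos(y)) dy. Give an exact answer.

-2

An antiderivative is F(y) = -3*sin(y) + 5*cos(y).
Then F(pi) - F(pi/2) = (-5) - (-3) = -2.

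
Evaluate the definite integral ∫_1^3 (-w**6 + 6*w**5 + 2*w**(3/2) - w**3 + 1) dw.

By the power rule, an antiderivative is F(w) = -w**7/7 + w**6 + 4*w**(5/2)/5 - w**4/4 + w.
Then F(3) - F(1) = (36*sqrt(3)/5 + 11181/28) - (337/140) = 36*sqrt(3)/5 + 13892/35.

36*sqrt(3)/5 + 13892/35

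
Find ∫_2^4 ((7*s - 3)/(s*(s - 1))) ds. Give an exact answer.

3*log(2) + 4*log(3)

Factor the denominator: s**2 - s = s(s - 1).
Partial fractions: (7*s - 3)/(s*(s - 1)) = 3/s + 4/(s - 1).
An antiderivative is F(s) = 3*log(s) + 4*log(s - 1).
Then F(4) - F(2) = (6*log(2) + 4*log(3)) - (log(8)) = 3*log(2) + 4*log(3).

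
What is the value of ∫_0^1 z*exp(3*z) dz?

1/9 + 2*exp(3)/9

Integrate by parts once (u = z, dv = exp(3*z) dz).
An antiderivative is F(z) = (3*z - 1)*exp(3*z)/9.
Then F(1) - F(0) = (2*exp(3)/9) - (-1/9) = 1/9 + 2*exp(3)/9.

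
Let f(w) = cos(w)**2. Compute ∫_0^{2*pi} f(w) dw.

Use the identity cos^2(w) = (1 + cos(2*w))/2.
An antiderivative is F(w) = w/2 + sin(2*w)/4.
Then F(2*pi) - F(0) = (pi) - (0) = pi.

pi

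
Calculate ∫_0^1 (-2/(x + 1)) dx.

-log(4)

An antiderivative is F(x) = -2*log(x + 1).
Then F(1) - F(0) = (-log(4)) - (0) = -log(4).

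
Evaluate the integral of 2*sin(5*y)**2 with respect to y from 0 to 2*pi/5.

Use the identity sin^2(5*y) = (1 - cos(10*y))/2.
An antiderivative is F(y) = y - sin(10*y)/10.
Then F(2*pi/5) - F(0) = (2*pi/5) - (0) = 2*pi/5.

2*pi/5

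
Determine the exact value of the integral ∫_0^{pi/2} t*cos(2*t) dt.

Integrate by parts once (u = t, dv = cos(2*t) dt).
An antiderivative is F(t) = t*sin(2*t)/2 + cos(2*t)/4.
Then F(pi/2) - F(0) = (-1/4) - (1/4) = -1/2.

-1/2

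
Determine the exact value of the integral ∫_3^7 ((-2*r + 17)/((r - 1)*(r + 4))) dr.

-5*log(11) + 3*log(3) + 5*log(7)

Factor the denominator: r**2 + 3*r - 4 = (r + 4)(r - 1).
Partial fractions: (-2*r + 17)/((r - 1)*(r + 4)) = -5/(r + 4) + 3/(r - 1).
An antiderivative is F(r) = 3*log(r - 1) - 5*log(r + 4).
Then F(7) - F(3) = (-5*log(11) + 3*log(2) + 3*log(3)) - (-5*log(7) + 3*log(2)) = -5*log(11) + 3*log(3) + 5*log(7).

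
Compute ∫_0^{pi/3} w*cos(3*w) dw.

Integrate by parts once (u = w, dv = cos(3*w) dw).
An antiderivative is F(w) = w*sin(3*w)/3 + cos(3*w)/9.
Then F(pi/3) - F(0) = (-1/9) - (1/9) = -2/9.

-2/9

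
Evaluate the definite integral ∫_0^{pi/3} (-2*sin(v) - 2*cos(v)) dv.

-sqrt(3) - 1

An antiderivative is F(v) = -2*sin(v) + 2*cos(v).
Then F(pi/3) - F(0) = (1 - sqrt(3)) - (2) = -sqrt(3) - 1.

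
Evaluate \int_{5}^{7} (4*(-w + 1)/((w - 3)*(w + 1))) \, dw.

Factor the denominator: w**2 - 2*w - 3 = (w + 1)(w - 3).
Partial fractions: 4*(-w + 1)/((w - 3)*(w + 1)) = -2/(w + 1) - 2/(w - 3).
An antiderivative is F(w) = -2*log(w - 3) - 2*log(w + 1).
Then F(7) - F(5) = (-10*log(2)) - (-4*log(2) - 2*log(3)) = log(9/64).

log(9/64)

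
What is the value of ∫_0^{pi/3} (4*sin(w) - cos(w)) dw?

2 - sqrt(3)/2

An antiderivative is F(w) = -sin(w) - 4*cos(w).
Then F(pi/3) - F(0) = (-2 - sqrt(3)/2) - (-4) = 2 - sqrt(3)/2.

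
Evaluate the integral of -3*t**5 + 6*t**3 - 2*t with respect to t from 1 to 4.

By the power rule, an antiderivative is F(t) = -t**6/2 + 3*t**4/2 - t**2.
Then F(4) - F(1) = (-1680) - (0) = -1680.

-1680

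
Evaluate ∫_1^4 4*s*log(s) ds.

-15 + 64*log(2)

Integrate by parts once (u = ln s, dv = 4*s ds).
An antiderivative is F(s) = s**2*(2*log(s) - 1).
Then F(4) - F(1) = (-16 + 64*log(2)) - (-1) = -15 + 64*log(2).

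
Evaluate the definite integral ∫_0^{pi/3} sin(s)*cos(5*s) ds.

Use the identity sin(s)cos(5*s) = [sin(6*s) + sin(-4*s)]/2.
An antiderivative is F(s) = cos(4*s)/8 - cos(6*s)/12.
Then F(pi/3) - F(0) = (-7/48) - (1/24) = -3/16.

-3/16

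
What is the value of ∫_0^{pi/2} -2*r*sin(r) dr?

-2

Integrate by parts once (u = r, dv = -2*sin(r) dr).
An antiderivative is F(r) = 2*r*cos(r) - 2*sin(r).
Then F(pi/2) - F(0) = (-2) - (0) = -2.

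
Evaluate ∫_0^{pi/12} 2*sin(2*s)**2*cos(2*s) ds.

Let u = sin(2*s), so du = 2*cos(2*s) ds. When s = 0, u = 0; when s = pi/12, u = 1/2.
The integral becomes ∫ u**2 du from 0 to 1/2, with antiderivative u**3/3.
Back in s: F(s) = sin(2*s)**3/3.
Then F(pi/12) - F(0) = (1/24) - (0) = 1/24.

1/24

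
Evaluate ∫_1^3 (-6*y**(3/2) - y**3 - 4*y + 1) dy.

-108*sqrt(3)/5 - 158/5

By the power rule, an antiderivative is F(y) = -12*y**(5/2)/5 - y**4/4 - 2*y**2 + y.
Then F(3) - F(1) = (-108*sqrt(3)/5 - 141/4) - (-73/20) = -108*sqrt(3)/5 - 158/5.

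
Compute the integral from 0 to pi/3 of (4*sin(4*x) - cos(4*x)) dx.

An antiderivative is F(x) = -sin(4*x)/4 - cos(4*x).
Then F(pi/3) - F(0) = (sqrt(3)/8 + 1/2) - (-1) = sqrt(3)/8 + 3/2.

sqrt(3)/8 + 3/2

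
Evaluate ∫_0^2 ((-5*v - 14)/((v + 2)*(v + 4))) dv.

log(2/27)

Factor the denominator: v**2 + 6*v + 8 = (v + 4)(v + 2).
Partial fractions: (-5*v - 14)/((v + 2)*(v + 4)) = -3/(v + 4) - 2/(v + 2).
An antiderivative is F(v) = -2*log(v + 2) - 3*log(v + 4).
Then F(2) - F(0) = (-7*log(2) - 3*log(3)) - (-8*log(2)) = log(2/27).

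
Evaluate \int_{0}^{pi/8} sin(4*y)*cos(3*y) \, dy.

Use the identity sin(4*y)cos(3*y) = [sin(7*y) + sin(y)]/2.
An antiderivative is F(y) = -cos(y)/2 - cos(7*y)/14.
Then F(pi/8) - F(0) = (-3*sqrt(sqrt(2) + 2)/14) - (-4/7) = 4/7 - 3*sqrt(sqrt(2) + 2)/14.

4/7 - 3*sqrt(sqrt(2) + 2)/14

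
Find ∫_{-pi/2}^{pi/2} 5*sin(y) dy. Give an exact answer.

An antiderivative is F(y) = -5*cos(y).
Then F(pi/2) - F(-pi/2) = (0) - (0) = 0.

0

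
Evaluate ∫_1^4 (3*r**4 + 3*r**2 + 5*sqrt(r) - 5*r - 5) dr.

By the power rule, an antiderivative is F(r) = 3*r**5/5 + 10*r**(3/2)/3 + r**3 - 5*r**2/2 - 5*r.
Then F(4) - F(1) = (9676/15) - (-77/30) = 19429/30.

19429/30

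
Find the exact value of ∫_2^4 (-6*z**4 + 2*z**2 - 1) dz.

-17326/15

By the power rule, an antiderivative is F(z) = -6*z**5/5 + 2*z**3/3 - z.
Then F(4) - F(2) = (-17852/15) - (-526/15) = -17326/15.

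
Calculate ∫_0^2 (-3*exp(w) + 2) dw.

An antiderivative is F(w) = 2*w - 3*exp(w).
Then F(2) - F(0) = (4 - 3*exp(2)) - (-3) = 7 - 3*exp(2).

7 - 3*exp(2)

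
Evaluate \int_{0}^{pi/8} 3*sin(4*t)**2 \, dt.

3*pi/16

Use the identity sin^2(4*t) = (1 - cos(8*t))/2.
An antiderivative is F(t) = 3*t/2 - 3*sin(8*t)/16.
Then F(pi/8) - F(0) = (3*pi/16) - (0) = 3*pi/16.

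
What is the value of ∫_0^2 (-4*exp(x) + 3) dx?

An antiderivative is F(x) = 3*x - 4*exp(x).
Then F(2) - F(0) = (6 - 4*exp(2)) - (-4) = 10 - 4*exp(2).

10 - 4*exp(2)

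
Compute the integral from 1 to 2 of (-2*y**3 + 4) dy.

By the power rule, an antiderivative is F(y) = -y**4/2 + 4*y.
Then F(2) - F(1) = (0) - (7/2) = -7/2.

-7/2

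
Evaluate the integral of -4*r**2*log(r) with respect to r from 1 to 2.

Integrate by parts once (u = ln r, dv = -4*r**2 dr).
An antiderivative is F(r) = -4*r**3*(3*log(r) - 1)/9.
Then F(2) - F(1) = (32/9 - 32*log(2)/3) - (4/9) = 28/9 - 32*log(2)/3.

28/9 - 32*log(2)/3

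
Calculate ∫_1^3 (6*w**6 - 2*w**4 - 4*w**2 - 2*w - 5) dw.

By the power rule, an antiderivative is F(w) = 6*w**7/7 - 2*w**5/5 - 4*w**3/3 - w**2 - 5*w.
Then F(3) - F(1) = (60108/35) - (-722/105) = 181046/105.

181046/105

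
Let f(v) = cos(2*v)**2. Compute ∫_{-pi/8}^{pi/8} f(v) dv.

1/4 + pi/8

Use the identity cos^2(2*v) = (1 + cos(4*v))/2.
An antiderivative is F(v) = v/2 + sin(4*v)/8.
Then F(pi/8) - F(-pi/8) = (1/8 + pi/16) - (-pi/16 - 1/8) = 1/4 + pi/8.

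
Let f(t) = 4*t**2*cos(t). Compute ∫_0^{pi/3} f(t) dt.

Integrate by parts twice (u = t^2, dv = 4*cos(t) dt).
An antiderivative is F(t) = 4*t**2*sin(t) + 8*t*cos(t) - 8*sin(t).
Then F(pi/3) - F(0) = (-4*sqrt(3) + 2*sqrt(3)*pi**2/9 + 4*pi/3) - (0) = -4*sqrt(3) + 2*sqrt(3)*pi**2/9 + 4*pi/3.

-4*sqrt(3) + 2*sqrt(3)*pi**2/9 + 4*pi/3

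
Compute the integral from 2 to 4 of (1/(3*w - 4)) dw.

2*log(2)/3

An antiderivative is F(w) = log(3*w - 4)/3.
Then F(4) - F(2) = (log(2)) - (log(2)/3) = 2*log(2)/3.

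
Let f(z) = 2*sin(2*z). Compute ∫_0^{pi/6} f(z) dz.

1/2

An antiderivative is F(z) = -cos(2*z).
Then F(pi/6) - F(0) = (-1/2) - (-1) = 1/2.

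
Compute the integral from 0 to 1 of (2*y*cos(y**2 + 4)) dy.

Let u = y**2 + 4, so du = 2*y dy. When y = 0, u = 4; when y = 1, u = 5.
The integral becomes ∫ cos(u) du from 4 to 5, with antiderivative sin(u).
Back in y: F(y) = sin(y**2 + 4).
Then F(1) - F(0) = (sin(5)) - (sin(4)) = sin(5) - sin(4).

sin(5) - sin(4)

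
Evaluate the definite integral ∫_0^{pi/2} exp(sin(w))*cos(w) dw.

Let u = sin(w), so du = cos(w) dw. When w = 0, u = 0; when w = pi/2, u = 1.
The integral becomes ∫ exp(u) du from 0 to 1, with antiderivative exp(u).
Back in w: F(w) = exp(sin(w)).
Then F(pi/2) - F(0) = (E) - (1) = -1 + E.

-1 + E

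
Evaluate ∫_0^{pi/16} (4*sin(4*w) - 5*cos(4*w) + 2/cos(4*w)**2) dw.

An antiderivative is F(w) = -5*sin(4*w)/4 - cos(4*w) + tan(4*w)/2.
Then F(pi/16) - F(0) = (1/2 - 9*sqrt(2)/8) - (-1) = 3/2 - 9*sqrt(2)/8.

3/2 - 9*sqrt(2)/8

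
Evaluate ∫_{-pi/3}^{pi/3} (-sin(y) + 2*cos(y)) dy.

2*sqrt(3)

An antiderivative is F(y) = 2*sin(y) + cos(y).
Then F(pi/3) - F(-pi/3) = (1/2 + sqrt(3)) - (1/2 - sqrt(3)) = 2*sqrt(3).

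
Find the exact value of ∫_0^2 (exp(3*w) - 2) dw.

-13/3 + exp(6)/3

An antiderivative is F(w) = exp(3*w)/3 - 2*w.
Then F(2) - F(0) = (-4 + exp(6)/3) - (1/3) = -13/3 + exp(6)/3.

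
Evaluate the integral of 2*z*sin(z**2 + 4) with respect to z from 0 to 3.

Let u = z**2 + 4, so du = 2*z dz. When z = 0, u = 4; when z = 3, u = 13.
The integral becomes ∫ sin(u) du from 4 to 13, with antiderivative -cos(u).
Back in z: F(z) = -cos(z**2 + 4).
Then F(3) - F(0) = (-cos(13)) - (-cos(4)) = -cos(13) + cos(4).

-cos(13) + cos(4)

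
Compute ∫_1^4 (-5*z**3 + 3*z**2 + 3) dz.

-987/4

By the power rule, an antiderivative is F(z) = -5*z**4/4 + z**3 + 3*z.
Then F(4) - F(1) = (-244) - (11/4) = -987/4.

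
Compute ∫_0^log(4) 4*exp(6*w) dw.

2730

Let u = exp(w), so du = exp(w) dw. When w = 0, u = 1; when w = log(4), u = 4.
The integral becomes 4·∫ u**5 du from 1 to 4, with antiderivative 2*u**6/3.
Back in w: F(w) = 2*exp(6*w)/3.
Then F(log(4)) - F(0) = (8192/3) - (2/3) = 2730.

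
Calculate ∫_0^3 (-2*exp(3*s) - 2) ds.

-2*exp(9)/3 - 16/3

An antiderivative is F(s) = -2*exp(3*s)/3 - 2*s.
Then F(3) - F(0) = (-2*exp(9)/3 - 6) - (-2/3) = -2*exp(9)/3 - 16/3.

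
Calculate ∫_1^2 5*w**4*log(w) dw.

-31/5 + 32*log(2)

Integrate by parts once (u = ln w, dv = 5*w**4 dw).
An antiderivative is F(w) = w**5*(5*log(w) - 1)/5.
Then F(2) - F(1) = (-32/5 + 32*log(2)) - (-1/5) = -31/5 + 32*log(2).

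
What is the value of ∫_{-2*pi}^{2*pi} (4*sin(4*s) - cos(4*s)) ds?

An antiderivative is F(s) = -sin(4*s)/4 - cos(4*s).
Then F(2*pi) - F(-2*pi) = (-1) - (-1) = 0.

0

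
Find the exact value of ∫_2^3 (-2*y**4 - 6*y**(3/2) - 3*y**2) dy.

By the power rule, an antiderivative is F(y) = -12*y**(5/2)/5 - 2*y**5/5 - y**3.
Then F(3) - F(2) = (-621/5 - 108*sqrt(3)/5) - (-104/5 - 48*sqrt(2)/5) = -517/5 - 108*sqrt(3)/5 + 48*sqrt(2)/5.

-517/5 - 108*sqrt(3)/5 + 48*sqrt(2)/5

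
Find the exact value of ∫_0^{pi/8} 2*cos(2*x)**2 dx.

1/4 + pi/8

Use the identity cos^2(2*x) = (1 + cos(4*x))/2.
An antiderivative is F(x) = x + sin(4*x)/4.
Then F(pi/8) - F(0) = (1/4 + pi/8) - (0) = 1/4 + pi/8.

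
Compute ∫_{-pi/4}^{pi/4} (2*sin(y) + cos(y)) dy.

sqrt(2)

An antiderivative is F(y) = sin(y) - 2*cos(y).
Then F(pi/4) - F(-pi/4) = (-sqrt(2)/2) - (-3*sqrt(2)/2) = sqrt(2).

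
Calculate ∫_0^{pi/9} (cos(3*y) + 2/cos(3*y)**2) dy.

An antiderivative is F(y) = sin(3*y)/3 + 2*tan(3*y)/3.
Then F(pi/9) - F(0) = (5*sqrt(3)/6) - (0) = 5*sqrt(3)/6.

5*sqrt(3)/6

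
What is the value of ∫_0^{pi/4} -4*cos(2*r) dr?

An antiderivative is F(r) = -2*sin(2*r).
Then F(pi/4) - F(0) = (-2) - (0) = -2.

-2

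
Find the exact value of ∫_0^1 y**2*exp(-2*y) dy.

Integrate by parts twice (u = y^2, dv = exp(-2*y) dy).
An antiderivative is F(y) = (-2*y**2 - 2*y - 1)*exp(-2*y)/4.
Then F(1) - F(0) = (-5*exp(-2)/4) - (-1/4) = (-5 + exp(2))*exp(-2)/4.

(-5 + exp(2))*exp(-2)/4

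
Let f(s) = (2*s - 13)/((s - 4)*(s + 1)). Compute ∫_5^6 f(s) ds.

Factor the denominator: s**2 - 3*s - 4 = (s + 1)(s - 4).
Partial fractions: (2*s - 13)/((s - 4)*(s + 1)) = 3/(s + 1) - 1/(s - 4).
An antiderivative is F(s) = -log(s - 4) + 3*log(s + 1).
Then F(6) - F(5) = (-log(2) + 3*log(7)) - (3*log(2) + 3*log(3)) = -3*log(3) - 4*log(2) + 3*log(7).

-3*log(3) - 4*log(2) + 3*log(7)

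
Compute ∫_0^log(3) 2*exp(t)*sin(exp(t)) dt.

2*cos(1) - 2*cos(3)

Let u = exp(t), so du = exp(t) dt. When t = 0, u = 1; when t = log(3), u = 3.
The integral becomes 2·∫ sin(u) du from 1 to 3, with antiderivative -2*cos(u).
Back in t: F(t) = -2*cos(exp(t)).
Then F(log(3)) - F(0) = (-2*cos(3)) - (-2*cos(1)) = 2*cos(1) - 2*cos(3).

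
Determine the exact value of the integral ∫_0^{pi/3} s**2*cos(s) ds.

-sqrt(3) + sqrt(3)*pi**2/18 + pi/3

Integrate by parts twice (u = s^2, dv = cos(s) ds).
An antiderivative is F(s) = s**2*sin(s) + 2*s*cos(s) - 2*sin(s).
Then F(pi/3) - F(0) = (-sqrt(3) + sqrt(3)*pi**2/18 + pi/3) - (0) = -sqrt(3) + sqrt(3)*pi**2/18 + pi/3.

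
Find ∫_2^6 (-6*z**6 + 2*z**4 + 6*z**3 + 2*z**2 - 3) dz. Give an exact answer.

-24642572/105

By the power rule, an antiderivative is F(z) = -6*z**7/7 + 2*z**5/5 + 3*z**4/2 + 2*z**3/3 - 3*z.
Then F(6) - F(2) = (-8216766/35) - (-7726/105) = -24642572/105.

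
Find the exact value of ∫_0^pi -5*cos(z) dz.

An antiderivative is F(z) = -5*sin(z).
Then F(pi) - F(0) = (0) - (0) = 0.

0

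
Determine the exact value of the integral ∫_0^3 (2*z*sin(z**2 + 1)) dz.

cos(1) - cos(10)

Let u = z**2 + 1, so du = 2*z dz. When z = 0, u = 1; when z = 3, u = 10.
The integral becomes ∫ sin(u) du from 1 to 10, with antiderivative -cos(u).
Back in z: F(z) = -cos(z**2 + 1).
Then F(3) - F(0) = (-cos(10)) - (-cos(1)) = cos(1) - cos(10).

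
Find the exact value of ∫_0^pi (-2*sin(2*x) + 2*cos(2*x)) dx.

0

An antiderivative is F(x) = sin(2*x) + cos(2*x).
Then F(pi) - F(0) = (1) - (1) = 0.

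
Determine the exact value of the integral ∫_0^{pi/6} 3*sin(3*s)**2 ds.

Use the identity sin^2(3*s) = (1 - cos(6*s))/2.
An antiderivative is F(s) = 3*s/2 - sin(6*s)/4.
Then F(pi/6) - F(0) = (pi/4) - (0) = pi/4.

pi/4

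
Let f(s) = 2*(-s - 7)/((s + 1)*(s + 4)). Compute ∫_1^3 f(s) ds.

-2*log(5) - 4*log(2) + 2*log(7)

Factor the denominator: s**2 + 5*s + 4 = (s + 4)(s + 1).
Partial fractions: 2*(-s - 7)/((s + 1)*(s + 4)) = 2/(s + 4) - 4/(s + 1).
An antiderivative is F(s) = -4*log(s + 1) + 2*log(s + 4).
Then F(3) - F(1) = (-8*log(2) + 2*log(7)) - (log(25/16)) = -2*log(5) - 4*log(2) + 2*log(7).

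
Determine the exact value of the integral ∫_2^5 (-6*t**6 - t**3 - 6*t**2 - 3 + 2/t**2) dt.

By the power rule, an antiderivative is F(t) = -6*t**7/7 - t**4/4 - 2*t**3 - 3*t - 2/t.
Then F(5) - F(2) = (-9434031/140) - (-957/7) = -9414891/140.

-9414891/140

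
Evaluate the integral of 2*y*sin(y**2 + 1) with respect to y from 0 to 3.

cos(1) - cos(10)

Let u = y**2 + 1, so du = 2*y dy. When y = 0, u = 1; when y = 3, u = 10.
The integral becomes ∫ sin(u) du from 1 to 10, with antiderivative -cos(u).
Back in y: F(y) = -cos(y**2 + 1).
Then F(3) - F(0) = (-cos(10)) - (-cos(1)) = cos(1) - cos(10).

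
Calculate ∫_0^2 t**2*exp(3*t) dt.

-2/27 + 26*exp(6)/27

Integrate by parts twice (u = t^2, dv = exp(3*t) dt).
An antiderivative is F(t) = (9*t**2 - 6*t + 2)*exp(3*t)/27.
Then F(2) - F(0) = (26*exp(6)/27) - (2/27) = -2/27 + 26*exp(6)/27.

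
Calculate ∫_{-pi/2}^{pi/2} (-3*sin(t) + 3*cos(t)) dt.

An antiderivative is F(t) = 3*sin(t) + 3*cos(t).
Then F(pi/2) - F(-pi/2) = (3) - (-3) = 6.

6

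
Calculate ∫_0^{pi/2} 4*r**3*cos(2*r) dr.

Integrate by parts 3 times (u = r^3, dv = 4*cos(2*r) dr).
An antiderivative is F(r) = 2*r**3*sin(2*r) + 3*r**2*cos(2*r) - 3*r*sin(2*r) - 3*cos(2*r)/2.
Then F(pi/2) - F(0) = (3/2 - 3*pi**2/4) - (-3/2) = 3 - 3*pi**2/4.

3 - 3*pi**2/4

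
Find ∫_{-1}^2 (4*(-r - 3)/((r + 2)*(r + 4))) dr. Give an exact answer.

Factor the denominator: r**2 + 6*r + 8 = (r + 4)(r + 2).
Partial fractions: 4*(-r - 3)/((r + 2)*(r + 4)) = -2/(r + 4) - 2/(r + 2).
An antiderivative is F(r) = -2*log(r + 2) - 2*log(r + 4).
Then F(2) - F(-1) = (-6*log(2) - 2*log(3)) - (-log(9)) = -log(64).

-log(64)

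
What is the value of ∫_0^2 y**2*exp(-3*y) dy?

2/27 - 50*exp(-6)/27

Integrate by parts twice (u = y^2, dv = exp(-3*y) dy).
An antiderivative is F(y) = (-9*y**2 - 6*y - 2)*exp(-3*y)/27.
Then F(2) - F(0) = (-50*exp(-6)/27) - (-2/27) = 2/27 - 50*exp(-6)/27.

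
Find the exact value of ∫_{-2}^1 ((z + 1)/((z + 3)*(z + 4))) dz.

-7*log(2) + 3*log(5)

Factor the denominator: z**2 + 7*z + 12 = (z + 4)(z + 3).
Partial fractions: (z + 1)/((z + 3)*(z + 4)) = 3/(z + 4) - 2/(z + 3).
An antiderivative is F(z) = -2*log(z + 3) + 3*log(z + 4).
Then F(1) - F(-2) = (-4*log(2) + 3*log(5)) - (log(8)) = -7*log(2) + 3*log(5).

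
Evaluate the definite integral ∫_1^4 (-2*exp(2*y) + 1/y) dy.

-exp(8) + log(4) + exp(2)

An antiderivative is F(y) = -exp(2*y) + log(y).
Then F(4) - F(1) = (-exp(8) + log(4)) - (-exp(2)) = -exp(8) + log(4) + exp(2).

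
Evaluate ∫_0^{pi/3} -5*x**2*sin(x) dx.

-5*sqrt(3)*pi/3 + 5*pi**2/18 + 5

Integrate by parts twice (u = x^2, dv = -5*sin(x) dx).
An antiderivative is F(x) = 5*x**2*cos(x) - 10*x*sin(x) - 10*cos(x).
Then F(pi/3) - F(0) = (-5*sqrt(3)*pi/3 - 5 + 5*pi**2/18) - (-10) = -5*sqrt(3)*pi/3 + 5*pi**2/18 + 5.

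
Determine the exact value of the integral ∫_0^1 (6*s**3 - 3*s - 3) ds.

-3

By the power rule, an antiderivative is F(s) = 3*s**4/2 - 3*s**2/2 - 3*s.
Then F(1) - F(0) = (-3) - (0) = -3.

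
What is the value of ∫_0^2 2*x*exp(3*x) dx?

2/9 + 10*exp(6)/9

Integrate by parts once (u = x, dv = 2*exp(3*x) dx).
An antiderivative is F(x) = (6*x - 2)*exp(3*x)/9.
Then F(2) - F(0) = (10*exp(6)/9) - (-2/9) = 2/9 + 10*exp(6)/9.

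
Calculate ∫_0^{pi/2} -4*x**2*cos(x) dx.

8 - pi**2

Integrate by parts twice (u = x^2, dv = -4*cos(x) dx).
An antiderivative is F(x) = -4*x**2*sin(x) - 8*x*cos(x) + 8*sin(x).
Then F(pi/2) - F(0) = (8 - pi**2) - (0) = 8 - pi**2.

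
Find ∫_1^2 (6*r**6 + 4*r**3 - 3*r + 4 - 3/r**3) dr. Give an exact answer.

By the power rule, an antiderivative is F(r) = 6*r**7/7 + r**4 - 3*r**2/2 + 4*r + 3/(2*r**2).
Then F(2) - F(1) = (7173/56) - (41/7) = 6845/56.

6845/56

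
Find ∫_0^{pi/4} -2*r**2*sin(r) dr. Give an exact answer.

Integrate by parts twice (u = r^2, dv = -2*sin(r) dr).
An antiderivative is F(r) = 2*r**2*cos(r) - 4*r*sin(r) - 4*cos(r).
Then F(pi/4) - F(0) = (sqrt(2)*(-32 - 8*pi + pi**2)/16) - (-4) = -2*sqrt(2) - sqrt(2)*pi/2 + sqrt(2)*pi**2/16 + 4.

-2*sqrt(2) - sqrt(2)*pi/2 + sqrt(2)*pi**2/16 + 4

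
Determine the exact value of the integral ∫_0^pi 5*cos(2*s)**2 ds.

Use the identity cos^2(2*s) = (1 + cos(4*s))/2.
An antiderivative is F(s) = 5*s/2 + 5*sin(4*s)/8.
Then F(pi) - F(0) = (5*pi/2) - (0) = 5*pi/2.

5*pi/2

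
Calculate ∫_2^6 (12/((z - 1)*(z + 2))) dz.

Factor the denominator: z**2 + z - 2 = (z + 2)(z - 1).
Partial fractions: 12/((z - 1)*(z + 2)) = -4/(z + 2) + 4/(z - 1).
An antiderivative is F(z) = 4*log(z - 1) - 4*log(z + 2).
Then F(6) - F(2) = (-12*log(2) + 4*log(5)) - (-8*log(2)) = -4*log(2) + 4*log(5).

-4*log(2) + 4*log(5)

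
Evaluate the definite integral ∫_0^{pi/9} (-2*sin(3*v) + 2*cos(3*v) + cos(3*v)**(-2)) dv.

-1/3 + 2*sqrt(3)/3

An antiderivative is F(v) = 2*sin(3*v)/3 + 2*cos(3*v)/3 + tan(3*v)/3.
Then F(pi/9) - F(0) = (1/3 + 2*sqrt(3)/3) - (2/3) = -1/3 + 2*sqrt(3)/3.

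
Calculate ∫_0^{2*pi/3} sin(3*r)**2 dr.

pi/3

Use the identity sin^2(3*r) = (1 - cos(6*r))/2.
An antiderivative is F(r) = r/2 - sin(6*r)/12.
Then F(2*pi/3) - F(0) = (pi/3) - (0) = pi/3.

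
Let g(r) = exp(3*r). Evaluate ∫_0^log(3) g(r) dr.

Let u = exp(r), so du = exp(r) dr. When r = 0, u = 1; when r = log(3), u = 3.
The integral becomes ∫ u**2 du from 1 to 3, with antiderivative u**3/3.
Back in r: F(r) = exp(3*r)/3.
Then F(log(3)) - F(0) = (9) - (1/3) = 26/3.

26/3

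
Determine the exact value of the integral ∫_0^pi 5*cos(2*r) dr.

An antiderivative is F(r) = 5*sin(2*r)/2.
Then F(pi) - F(0) = (0) - (0) = 0.

0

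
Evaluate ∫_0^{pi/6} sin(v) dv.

1 - sqrt(3)/2

An antiderivative is F(v) = -cos(v).
Then F(pi/6) - F(0) = (-sqrt(3)/2) - (-1) = 1 - sqrt(3)/2.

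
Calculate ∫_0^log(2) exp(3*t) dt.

7/3

Let u = exp(t), so du = exp(t) dt. When t = 0, u = 1; when t = log(2), u = 2.
The integral becomes ∫ u**2 du from 1 to 2, with antiderivative u**3/3.
Back in t: F(t) = exp(3*t)/3.
Then F(log(2)) - F(0) = (8/3) - (1/3) = 7/3.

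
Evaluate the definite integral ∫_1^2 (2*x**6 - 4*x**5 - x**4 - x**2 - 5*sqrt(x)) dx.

By the power rule, an antiderivative is F(x) = 2*x**7/7 - 2*x**6/3 - x**5/5 - 10*x**(3/2)/3 - x**3/3.
Then F(2) - F(1) = (-1592/105 - 20*sqrt(2)/3) - (-446/105) = -382/35 - 20*sqrt(2)/3.

-382/35 - 20*sqrt(2)/3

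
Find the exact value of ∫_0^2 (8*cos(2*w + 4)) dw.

Let u = 2*w + 4, so du = 2 dw. When w = 0, u = 4; when w = 2, u = 8.
The integral becomes 4·∫ cos(u) du from 4 to 8, with antiderivative 4*sin(u).
Back in w: F(w) = 4*sin(2*w + 4).
Then F(2) - F(0) = (4*sin(8)) - (4*sin(4)) = -4*sin(4) + 4*sin(8).

-4*sin(4) + 4*sin(8)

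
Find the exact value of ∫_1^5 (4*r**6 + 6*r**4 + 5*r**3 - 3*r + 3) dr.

1720148/35

By the power rule, an antiderivative is F(r) = 4*r**7/7 + 6*r**5/5 + 5*r**4/4 - 3*r**2/2 + 3*r.
Then F(5) - F(1) = (1376245/28) - (633/140) = 1720148/35.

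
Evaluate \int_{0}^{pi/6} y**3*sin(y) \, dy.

-3 - sqrt(3)*pi**3/432 + pi**2/24 + sqrt(3)*pi/2

Integrate by parts 3 times (u = y^3, dv = sin(y) dy).
An antiderivative is F(y) = -y**3*cos(y) + 3*y**2*sin(y) + 6*y*cos(y) - 6*sin(y).
Then F(pi/6) - F(0) = (-3 - sqrt(3)*pi**3/432 + pi**2/24 + sqrt(3)*pi/2) - (0) = -3 - sqrt(3)*pi**3/432 + pi**2/24 + sqrt(3)*pi/2.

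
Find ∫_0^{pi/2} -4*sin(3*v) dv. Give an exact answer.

-4/3

An antiderivative is F(v) = 4*cos(3*v)/3.
Then F(pi/2) - F(0) = (0) - (4/3) = -4/3.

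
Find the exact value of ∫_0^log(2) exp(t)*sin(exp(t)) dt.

Let u = exp(t), so du = exp(t) dt. When t = 0, u = 1; when t = log(2), u = 2.
The integral becomes ∫ sin(u) du from 1 to 2, with antiderivative -cos(u).
Back in t: F(t) = -cos(exp(t)).
Then F(log(2)) - F(0) = (-cos(2)) - (-cos(1)) = -cos(2) + cos(1).

-cos(2) + cos(1)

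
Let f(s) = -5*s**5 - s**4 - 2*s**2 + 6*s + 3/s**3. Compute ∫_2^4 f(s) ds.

-1708537/480

By the power rule, an antiderivative is F(s) = -5*s**6/6 - s**5/5 - 2*s**3/3 + 3*s**2 - 3/(2*s**2).
Then F(4) - F(2) = (-578063/160) - (-6413/120) = -1708537/480.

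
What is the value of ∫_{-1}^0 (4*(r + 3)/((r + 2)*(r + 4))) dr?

Factor the denominator: r**2 + 6*r + 8 = (r + 4)(r + 2).
Partial fractions: 4*(r + 3)/((r + 2)*(r + 4)) = 2/(r + 4) + 2/(r + 2).
An antiderivative is F(r) = 2*log(r + 2) + 2*log(r + 4).
Then F(0) - F(-1) = (log(64)) - (log(9)) = log(64/9).

log(64/9)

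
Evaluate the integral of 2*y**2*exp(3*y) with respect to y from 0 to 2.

Integrate by parts twice (u = y^2, dv = 2*exp(3*y) dy).
An antiderivative is F(y) = (18*y**2 - 12*y + 4)*exp(3*y)/27.
Then F(2) - F(0) = (52*exp(6)/27) - (4/27) = -4/27 + 52*exp(6)/27.

-4/27 + 52*exp(6)/27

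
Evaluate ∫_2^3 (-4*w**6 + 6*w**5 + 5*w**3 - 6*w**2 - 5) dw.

-13253/28

By the power rule, an antiderivative is F(w) = -4*w**7/7 + w**6 + 5*w**4/4 - 2*w**3 - 5*w.
Then F(3) - F(2) = (-13677/28) - (-106/7) = -13253/28.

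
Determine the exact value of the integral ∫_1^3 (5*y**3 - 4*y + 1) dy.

86

By the power rule, an antiderivative is F(y) = 5*y**4/4 - 2*y**2 + y.
Then F(3) - F(1) = (345/4) - (1/4) = 86.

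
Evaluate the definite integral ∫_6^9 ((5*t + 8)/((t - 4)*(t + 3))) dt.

-2*log(2) - log(3) + 4*log(5)

Factor the denominator: t**2 - t - 12 = (t + 3)(t - 4).
Partial fractions: (5*t + 8)/((t - 4)*(t + 3)) = 1/(t + 3) + 4/(t - 4).
An antiderivative is F(t) = 4*log(t - 4) + log(t + 3).
Then F(9) - F(6) = (log(3) + 2*log(2) + 4*log(5)) - (2*log(3) + 4*log(2)) = -2*log(2) - log(3) + 4*log(5).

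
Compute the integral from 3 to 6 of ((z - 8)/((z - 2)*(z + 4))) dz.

log(25/49)

Factor the denominator: z**2 + 2*z - 8 = (z + 4)(z - 2).
Partial fractions: (z - 8)/((z - 2)*(z + 4)) = 2/(z + 4) - 1/(z - 2).
An antiderivative is F(z) = -log(z - 2) + 2*log(z + 4).
Then F(6) - F(3) = (log(25)) - (log(49)) = log(25/49).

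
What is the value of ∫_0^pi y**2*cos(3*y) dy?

Integrate by parts twice (u = y^2, dv = cos(3*y) dy).
An antiderivative is F(y) = y**2*sin(3*y)/3 + 2*y*cos(3*y)/9 - 2*sin(3*y)/27.
Then F(pi) - F(0) = (-2*pi/9) - (0) = -2*pi/9.

-2*pi/9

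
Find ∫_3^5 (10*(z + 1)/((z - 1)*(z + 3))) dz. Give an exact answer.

-5*log(3) + 15*log(2)

Factor the denominator: z**2 + 2*z - 3 = (z + 3)(z - 1).
Partial fractions: 10*(z + 1)/((z - 1)*(z + 3)) = 5/(z + 3) + 5/(z - 1).
An antiderivative is F(z) = 5*log(z - 1) + 5*log(z + 3).
Then F(5) - F(3) = (25*log(2)) - (5*log(3) + 10*log(2)) = -5*log(3) + 15*log(2).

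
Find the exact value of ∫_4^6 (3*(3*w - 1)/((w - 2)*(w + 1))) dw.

-4*log(5) + 5*log(2) + 4*log(7)

Factor the denominator: w**2 - w - 2 = (w + 1)(w - 2).
Partial fractions: 3*(3*w - 1)/((w - 2)*(w + 1)) = 4/(w + 1) + 5/(w - 2).
An antiderivative is F(w) = 5*log(w - 2) + 4*log(w + 1).
Then F(6) - F(4) = (10*log(2) + 4*log(7)) - (5*log(2) + 4*log(5)) = -4*log(5) + 5*log(2) + 4*log(7).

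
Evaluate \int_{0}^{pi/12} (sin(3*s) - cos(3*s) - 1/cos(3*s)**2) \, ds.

An antiderivative is F(s) = -sin(3*s)/3 - cos(3*s)/3 - tan(3*s)/3.
Then F(pi/12) - F(0) = (-sqrt(2)/3 - 1/3) - (-1/3) = -sqrt(2)/3.

-sqrt(2)/3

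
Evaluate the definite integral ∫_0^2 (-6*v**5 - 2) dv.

By the power rule, an antiderivative is F(v) = -v**6 - 2*v.
Then F(2) - F(0) = (-68) - (0) = -68.

-68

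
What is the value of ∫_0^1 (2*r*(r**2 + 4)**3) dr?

Let u = r**2 + 4, so du = 2*r dr. When r = 0, u = 4; when r = 1, u = 5.
The integral becomes ∫ u**3 du from 4 to 5, with antiderivative u**4/4.
Back in r: F(r) = (r**2 + 4)**4/4.
Then F(1) - F(0) = (625/4) - (64) = 369/4.

369/4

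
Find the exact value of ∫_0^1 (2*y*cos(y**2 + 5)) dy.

sin(6) - sin(5)

Let u = y**2 + 5, so du = 2*y dy. When y = 0, u = 5; when y = 1, u = 6.
The integral becomes ∫ cos(u) du from 5 to 6, with antiderivative sin(u).
Back in y: F(y) = sin(y**2 + 5).
Then F(1) - F(0) = (sin(6)) - (sin(5)) = sin(6) - sin(5).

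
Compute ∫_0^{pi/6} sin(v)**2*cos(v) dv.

1/24

Let u = sin(v), so du = cos(v) dv. When v = 0, u = 0; when v = pi/6, u = 1/2.
The integral becomes ∫ u**2 du from 0 to 1/2, with antiderivative u**3/3.
Back in v: F(v) = sin(v)**3/3.
Then F(pi/6) - F(0) = (1/24) - (0) = 1/24.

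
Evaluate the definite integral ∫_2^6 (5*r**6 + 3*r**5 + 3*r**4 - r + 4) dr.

7973184/35

By the power rule, an antiderivative is F(r) = 5*r**7/7 + r**6/2 + 3*r**5/5 - r**2/2 + 4*r.
Then F(6) - F(2) = (7978386/35) - (5202/35) = 7973184/35.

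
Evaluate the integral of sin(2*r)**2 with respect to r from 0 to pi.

pi/2

Use the identity sin^2(2*r) = (1 - cos(4*r))/2.
An antiderivative is F(r) = r/2 - sin(4*r)/8.
Then F(pi) - F(0) = (pi/2) - (0) = pi/2.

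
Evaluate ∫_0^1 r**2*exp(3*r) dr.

Integrate by parts twice (u = r^2, dv = exp(3*r) dr).
An antiderivative is F(r) = (9*r**2 - 6*r + 2)*exp(3*r)/27.
Then F(1) - F(0) = (5*exp(3)/27) - (2/27) = -2/27 + 5*exp(3)/27.

-2/27 + 5*exp(3)/27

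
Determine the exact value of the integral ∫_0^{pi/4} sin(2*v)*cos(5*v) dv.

Use the identity sin(2*v)cos(5*v) = [sin(7*v) + sin(-3*v)]/2.
An antiderivative is F(v) = cos(3*v)/6 - cos(7*v)/14.
Then F(pi/4) - F(0) = (-5*sqrt(2)/42) - (2/21) = -5*sqrt(2)/42 - 2/21.

-5*sqrt(2)/42 - 2/21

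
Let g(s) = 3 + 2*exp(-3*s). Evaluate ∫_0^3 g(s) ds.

An antiderivative is F(s) = 3*s - 2*exp(-3*s)/3.
Then F(3) - F(0) = (9 - 2*exp(-9)/3) - (-2/3) = 29/3 - 2*exp(-9)/3.

29/3 - 2*exp(-9)/3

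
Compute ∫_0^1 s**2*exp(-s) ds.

Integrate by parts twice (u = s^2, dv = exp(-s) ds).
An antiderivative is F(s) = (-s**2 - 2*s - 2)*exp(-s).
Then F(1) - F(0) = (-5*exp(-1)) - (-2) = 2 - 5*exp(-1).

2 - 5*exp(-1)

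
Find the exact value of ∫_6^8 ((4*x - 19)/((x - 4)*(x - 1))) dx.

Factor the denominator: x**2 - 5*x + 4 = (x - 1)(x - 4).
Partial fractions: (4*x - 19)/((x - 4)*(x - 1)) = 5/(x - 1) - 1/(x - 4).
An antiderivative is F(x) = -log(x - 4) + 5*log(x - 1).
Then F(8) - F(6) = (-2*log(2) + 5*log(7)) - (-log(2) + 5*log(5)) = -5*log(5) - log(2) + 5*log(7).

-5*log(5) - log(2) + 5*log(7)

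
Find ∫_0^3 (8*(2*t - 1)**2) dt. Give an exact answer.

Let u = 2*t - 1, so du = 2 dt. When t = 0, u = -1; when t = 3, u = 5.
The integral becomes 4·∫ u**2 du from -1 to 5, with antiderivative 4*u**3/3.
Back in t: F(t) = 4*(2*t - 1)**3/3.
Then F(3) - F(0) = (500/3) - (-4/3) = 168.

168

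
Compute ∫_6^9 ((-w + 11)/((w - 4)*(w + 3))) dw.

log(45/32)

Factor the denominator: w**2 - w - 12 = (w + 3)(w - 4).
Partial fractions: (-w + 11)/((w - 4)*(w + 3)) = -2/(w + 3) + 1/(w - 4).
An antiderivative is F(w) = log(w - 4) - 2*log(w + 3).
Then F(9) - F(6) = (-4*log(2) - 2*log(3) + log(5)) - (log(2/81)) = log(45/32).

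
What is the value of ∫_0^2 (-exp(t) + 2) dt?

An antiderivative is F(t) = 2*t - exp(t).
Then F(2) - F(0) = (4 - exp(2)) - (-1) = 5 - exp(2).

5 - exp(2)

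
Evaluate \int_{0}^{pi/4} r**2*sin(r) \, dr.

-2 - sqrt(2)*pi**2/32 + sqrt(2)*pi/4 + sqrt(2)

Integrate by parts twice (u = r^2, dv = sin(r) dr).
An antiderivative is F(r) = -r**2*cos(r) + 2*r*sin(r) + 2*cos(r).
Then F(pi/4) - F(0) = (sqrt(2)*(-pi**2 + 8*pi + 32)/32) - (2) = -2 - sqrt(2)*pi**2/32 + sqrt(2)*pi/4 + sqrt(2).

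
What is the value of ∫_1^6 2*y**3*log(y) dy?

Integrate by parts once (u = ln y, dv = 2*y**3 dy).
An antiderivative is F(y) = y**4*(4*log(y) - 1)/8.
Then F(6) - F(1) = (-162 + 648*log(2) + 648*log(3)) - (-1/8) = -1295/8 + 648*log(2) + 648*log(3).

-1295/8 + 648*log(2) + 648*log(3)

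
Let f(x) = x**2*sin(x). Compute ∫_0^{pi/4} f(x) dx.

-2 - sqrt(2)*pi**2/32 + sqrt(2)*pi/4 + sqrt(2)

Integrate by parts twice (u = x^2, dv = sin(x) dx).
An antiderivative is F(x) = -x**2*cos(x) + 2*x*sin(x) + 2*cos(x).
Then F(pi/4) - F(0) = (sqrt(2)*(-pi**2 + 8*pi + 32)/32) - (2) = -2 - sqrt(2)*pi**2/32 + sqrt(2)*pi/4 + sqrt(2).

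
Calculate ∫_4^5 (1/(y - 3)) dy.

An antiderivative is F(y) = log(y - 3).
Then F(5) - F(4) = (log(2)) - (0) = log(2).

log(2)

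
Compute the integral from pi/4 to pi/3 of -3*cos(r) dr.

-3*sqrt(3)/2 + 3*sqrt(2)/2

An antiderivative is F(r) = -3*sin(r).
Then F(pi/3) - F(pi/4) = (-3*sqrt(3)/2) - (-3*sqrt(2)/2) = -3*sqrt(3)/2 + 3*sqrt(2)/2.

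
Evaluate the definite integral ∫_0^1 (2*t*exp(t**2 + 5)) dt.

-exp(5) + exp(6)

Let u = t**2 + 5, so du = 2*t dt. When t = 0, u = 5; when t = 1, u = 6.
The integral becomes ∫ exp(u) du from 5 to 6, with antiderivative exp(u).
Back in t: F(t) = exp(t**2 + 5).
Then F(1) - F(0) = (exp(6)) - (exp(5)) = -exp(5) + exp(6).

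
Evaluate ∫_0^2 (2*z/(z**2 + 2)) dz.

log(3)

Let u = z**2 + 2, so du = 2*z dz. When z = 0, u = 2; when z = 2, u = 6.
The integral becomes ∫ 1/u du from 2 to 6, with antiderivative log(u).
Back in z: F(z) = log(z**2 + 2).
Then F(2) - F(0) = (log(6)) - (log(2)) = log(3).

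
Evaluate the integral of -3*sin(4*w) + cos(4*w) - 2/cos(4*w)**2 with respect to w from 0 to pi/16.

An antiderivative is F(w) = sin(4*w)/4 + 3*cos(4*w)/4 - tan(4*w)/2.
Then F(pi/16) - F(0) = (-1/2 + sqrt(2)/2) - (3/4) = -5/4 + sqrt(2)/2.

-5/4 + sqrt(2)/2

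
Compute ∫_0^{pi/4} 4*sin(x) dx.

4 - 2*sqrt(2)

An antiderivative is F(x) = -4*cos(x).
Then F(pi/4) - F(0) = (-2*sqrt(2)) - (-4) = 4 - 2*sqrt(2).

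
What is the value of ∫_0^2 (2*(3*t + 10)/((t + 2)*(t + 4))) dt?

Factor the denominator: t**2 + 6*t + 8 = (t + 4)(t + 2).
Partial fractions: 2*(3*t + 10)/((t + 2)*(t + 4)) = 2/(t + 4) + 4/(t + 2).
An antiderivative is F(t) = 4*log(t + 2) + 2*log(t + 4).
Then F(2) - F(0) = (2*log(3) + 10*log(2)) - (8*log(2)) = log(36).

log(36)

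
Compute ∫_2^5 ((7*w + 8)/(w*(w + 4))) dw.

-7*log(2) + 2*log(5) + 5*log(3)

Factor the denominator: w**2 + 4*w = (w + 4)w.
Partial fractions: (7*w + 8)/(w*(w + 4)) = 5/(w + 4) + 2/w.
An antiderivative is F(w) = 2*log(w) + 5*log(w + 4).
Then F(5) - F(2) = (2*log(5) + 10*log(3)) - (7*log(2) + 5*log(3)) = -7*log(2) + 2*log(5) + 5*log(3).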